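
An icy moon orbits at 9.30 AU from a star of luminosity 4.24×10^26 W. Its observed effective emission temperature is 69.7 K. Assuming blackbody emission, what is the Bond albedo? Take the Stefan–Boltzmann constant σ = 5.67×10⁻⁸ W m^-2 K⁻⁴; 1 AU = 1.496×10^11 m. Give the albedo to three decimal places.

0.693

Orbital distance: d = 9.30 AU = 1.391×10^12 m.
Spreading L over a sphere of radius d: S = 4.24×10^26/(4π·1.39×10^12²) = 17.43 W m^-2.
Rearranging the radiative balance, α = 1 − 4σT⁴/S.
σT⁴ = 1.338 W m^-2, so 4σT⁴ = 5.353 W m^-2.
Hence α = 1 − 5.353/17.43 = 0.6929.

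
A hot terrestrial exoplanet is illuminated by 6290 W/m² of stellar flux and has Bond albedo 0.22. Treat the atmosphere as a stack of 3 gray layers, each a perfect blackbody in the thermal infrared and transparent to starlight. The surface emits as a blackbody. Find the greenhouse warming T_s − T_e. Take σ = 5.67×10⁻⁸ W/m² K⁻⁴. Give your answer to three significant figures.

The effective emission temperature is T_e = [S(1−α)/(4σ)]^¼ = 383.5 K.
Surface: T_s = (4)^¼·T_e = 542.4 K.
Warming: T_s − T_e = 158.9 K.

159 K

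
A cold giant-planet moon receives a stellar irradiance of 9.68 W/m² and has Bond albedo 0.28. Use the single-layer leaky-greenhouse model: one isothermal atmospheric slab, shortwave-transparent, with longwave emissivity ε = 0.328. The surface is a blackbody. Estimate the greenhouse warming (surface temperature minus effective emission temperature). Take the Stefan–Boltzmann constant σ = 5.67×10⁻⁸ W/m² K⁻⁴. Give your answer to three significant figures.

3.41 K

At the top of the atmosphere, σT_e⁴ = S(1−α)/4 = 1.742 W/m², giving T_e = 74.45 K.
Surface balance with a leaky layer gives σT_s⁴ = σT_e⁴·2/(2−ε), so T_s = T_e·[2/(2−0.328)]^(1/4) = 77.86 K.
Greenhouse warming: T_s − T_e = 3.410 K.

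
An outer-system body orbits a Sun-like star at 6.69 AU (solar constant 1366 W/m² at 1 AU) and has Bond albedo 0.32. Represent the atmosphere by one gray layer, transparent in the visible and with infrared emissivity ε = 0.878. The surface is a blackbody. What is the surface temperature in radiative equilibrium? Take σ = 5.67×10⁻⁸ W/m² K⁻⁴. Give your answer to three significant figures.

Irradiance scales as 1/d², so S = 1366 W/m² × (1/6.69)² = 30.52 W/m².
At the top of the atmosphere, σT_e⁴ = S(1−α)/4 = 5.189 W/m², giving T_e = 97.81 K.
The surface balance (absorbed SW + ε·downward IR = σT_s⁴) with T_a⁴ = T_s⁴/2 reduces to T_s = T_e·[2/(2−ε)]^¼ = 113.0 K.

113 kelvin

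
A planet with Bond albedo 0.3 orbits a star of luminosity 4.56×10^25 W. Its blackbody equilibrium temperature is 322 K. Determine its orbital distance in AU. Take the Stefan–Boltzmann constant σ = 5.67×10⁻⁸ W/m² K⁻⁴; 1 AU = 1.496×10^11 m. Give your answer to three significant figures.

0.216 AU

Energy balance gives S = 4σT⁴/(1−α) = 3483 W/m².
From L = 4πd²S, d = √(4.56×10^25/(4π·3483)) = 3.228×10^10 m = 0.2158 AU.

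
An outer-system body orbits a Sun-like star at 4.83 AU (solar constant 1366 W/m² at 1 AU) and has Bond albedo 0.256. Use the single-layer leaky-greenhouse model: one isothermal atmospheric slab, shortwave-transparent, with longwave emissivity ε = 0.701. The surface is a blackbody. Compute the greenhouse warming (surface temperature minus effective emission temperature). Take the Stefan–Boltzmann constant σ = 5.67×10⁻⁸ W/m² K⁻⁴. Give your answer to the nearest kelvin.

Irradiance scales as 1/d², so S = 1366 W/m² × (1/4.83)² = 58.55 W/m².
The planet radiates to space at T_e = [S(1−α)/(4σ)]^(1/4) = 117.7 K.
Surface balance with a leaky layer gives σT_s⁴ = σT_e⁴·2/(2−ε), so T_s = T_e·[2/(2−0.701)]^(1/4) = 131.1 K.
The atmosphere warms the surface by 13.41 K.

13 K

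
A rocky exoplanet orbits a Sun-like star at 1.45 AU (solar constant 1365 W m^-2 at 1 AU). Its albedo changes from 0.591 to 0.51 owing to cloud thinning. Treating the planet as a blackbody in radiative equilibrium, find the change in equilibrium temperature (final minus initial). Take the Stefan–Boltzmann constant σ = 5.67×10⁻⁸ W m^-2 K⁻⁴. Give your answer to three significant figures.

8.55 K

Irradiance scales as 1/d², so S = 1365 W m^-2 × (1/1.45)² = 649.2 W m^-2.
With α = 0.591, T₁ = 185.0 K.
After:  T₂ = [649.2·0.49/(4σ)]^(1/4) = 193.5 K.
ΔT = T₂ − T₁ = 8.548 K.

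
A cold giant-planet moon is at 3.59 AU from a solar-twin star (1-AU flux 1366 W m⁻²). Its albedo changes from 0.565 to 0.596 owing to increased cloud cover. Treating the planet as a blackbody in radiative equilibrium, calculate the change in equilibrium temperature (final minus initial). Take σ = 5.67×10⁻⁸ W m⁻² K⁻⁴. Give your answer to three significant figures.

By the inverse-square law, S = 1366/3.59² = 106.0 W m⁻².
Initial: T₁ = [S(1−0.565)/(4σ)]^(1/4) = 119.4 K.
With α = 0.596, T₂ = 117.2 K.
ΔT = T₂ − T₁ = -2.187 K.

-2.19 K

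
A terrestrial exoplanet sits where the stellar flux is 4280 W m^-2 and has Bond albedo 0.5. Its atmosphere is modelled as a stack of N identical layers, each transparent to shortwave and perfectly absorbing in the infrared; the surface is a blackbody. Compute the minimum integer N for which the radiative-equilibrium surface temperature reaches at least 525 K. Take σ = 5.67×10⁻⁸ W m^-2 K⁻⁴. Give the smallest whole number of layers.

OLR = S(1−α)/4 = 535.0 W m^-2; the top layer radiates at T_e = 311.7 K.
Need (N+1)T_e⁴ ≥ T_s⁴, i.e. N+1 ≥ (525/311.7)⁴ = 8.051.
The minimum whole number is N = 8.

8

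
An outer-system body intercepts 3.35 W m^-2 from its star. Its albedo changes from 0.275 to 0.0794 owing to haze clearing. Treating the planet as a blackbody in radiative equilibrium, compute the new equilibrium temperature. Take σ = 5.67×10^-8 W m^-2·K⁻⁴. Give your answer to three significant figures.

60.7 K

T₂ = [S(1−α₂)/(4σ)]^(1/4) = [3.350·0.921/(4σ)]^(1/4) = 60.73 K.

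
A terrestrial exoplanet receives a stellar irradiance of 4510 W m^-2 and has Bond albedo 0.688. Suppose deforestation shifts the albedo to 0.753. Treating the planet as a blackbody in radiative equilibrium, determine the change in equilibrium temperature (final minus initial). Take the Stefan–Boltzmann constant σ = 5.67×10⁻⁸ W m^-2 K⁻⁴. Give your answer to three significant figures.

-15.9 kelvin

With α = 0.688, T₁ = 280.7 K.
With α = 0.753, T₂ = 264.7 K.
ΔT = T₂ − T₁ = -15.92 K.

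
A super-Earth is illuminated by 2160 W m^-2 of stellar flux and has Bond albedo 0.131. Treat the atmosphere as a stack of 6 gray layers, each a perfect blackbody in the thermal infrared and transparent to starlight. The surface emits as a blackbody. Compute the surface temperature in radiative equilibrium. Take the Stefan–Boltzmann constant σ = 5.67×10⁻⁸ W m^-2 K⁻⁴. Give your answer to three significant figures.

OLR = S(1−α)/4 = 469.3 W m^-2; the top layer radiates at T_e = 301.6 K.
For an N-layer opaque stack, T_s⁴ = (N+1)T_e⁴, hence T_s = (7)^(1/4)×301.6 K = 490.6 K.

491 K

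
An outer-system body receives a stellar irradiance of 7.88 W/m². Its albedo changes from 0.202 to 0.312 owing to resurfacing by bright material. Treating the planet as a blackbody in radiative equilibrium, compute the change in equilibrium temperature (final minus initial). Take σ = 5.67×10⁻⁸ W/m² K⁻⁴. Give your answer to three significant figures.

With α = 0.202, T₁ = 72.56 K.
Final:   T₂ = [S(1−0.312)/(4σ)]^(1/4) = 69.92 K.
Change: 69.92 − 72.56 = -2.641 K.

-2.64 kelvin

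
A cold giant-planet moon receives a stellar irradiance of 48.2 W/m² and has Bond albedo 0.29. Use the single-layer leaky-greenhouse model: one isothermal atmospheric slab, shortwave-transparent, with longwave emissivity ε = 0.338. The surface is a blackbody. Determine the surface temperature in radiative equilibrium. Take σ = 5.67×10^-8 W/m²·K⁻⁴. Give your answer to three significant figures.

The planet radiates to space at T_e = [S(1−α)/(4σ)]^(1/4) = 110.8 K.
Surface balance with a leaky layer gives σT_s⁴ = σT_e⁴·2/(2−ε), so T_s = T_e·[2/(2−0.338)]^(1/4) = 116.1 K.

116 kelvin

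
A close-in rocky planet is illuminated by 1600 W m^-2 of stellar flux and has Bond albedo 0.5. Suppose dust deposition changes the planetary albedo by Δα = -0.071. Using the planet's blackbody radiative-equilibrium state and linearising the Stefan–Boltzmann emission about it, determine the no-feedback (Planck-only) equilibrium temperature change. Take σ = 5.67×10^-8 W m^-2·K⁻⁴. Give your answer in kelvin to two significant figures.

8.7 kelvin

Reference equilibrium: T_e = [S(1−α)/(4σ)]^(1/4) = 243.7 K.
The change in absorbed flux is Δ[S(1−α)/4] = −SΔα/4 = 28.40 W m^-2.
Planck response: λ_P = 4σT_e³ = 4·5.67×10⁻⁸·(243.7)³ = 3.283 W m^-2/K.
ΔT₀ = ΔF/λ_P = 28.40/3.283 = 8.65 K.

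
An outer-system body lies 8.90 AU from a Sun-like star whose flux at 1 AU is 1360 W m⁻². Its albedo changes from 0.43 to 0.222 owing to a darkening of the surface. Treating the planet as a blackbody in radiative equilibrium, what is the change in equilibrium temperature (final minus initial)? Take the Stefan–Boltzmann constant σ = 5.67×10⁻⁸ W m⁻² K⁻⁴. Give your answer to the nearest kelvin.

7 K

Flux at the orbit: S = 1360/(8.90)² = 17.17 W m⁻².
Initial: T₁ = [S(1−0.43)/(4σ)]^(1/4) = 81.05 K.
Final:   T₂ = [S(1−0.222)/(4σ)]^(1/4) = 87.60 K.
Change: 87.60 − 81.05 = 6.555 K.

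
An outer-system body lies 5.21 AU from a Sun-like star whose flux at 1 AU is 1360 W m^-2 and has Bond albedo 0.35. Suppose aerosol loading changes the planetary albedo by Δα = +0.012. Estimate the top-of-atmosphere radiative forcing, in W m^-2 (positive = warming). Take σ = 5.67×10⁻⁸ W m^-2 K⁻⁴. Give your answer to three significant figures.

By the inverse-square law, S = 1360/5.21² = 50.10 W m^-2.
ΔF = −(S/4)Δα = −(50.10/4)×(+0.012) = -0.1503 W m^-2.

-0.150 W m^-2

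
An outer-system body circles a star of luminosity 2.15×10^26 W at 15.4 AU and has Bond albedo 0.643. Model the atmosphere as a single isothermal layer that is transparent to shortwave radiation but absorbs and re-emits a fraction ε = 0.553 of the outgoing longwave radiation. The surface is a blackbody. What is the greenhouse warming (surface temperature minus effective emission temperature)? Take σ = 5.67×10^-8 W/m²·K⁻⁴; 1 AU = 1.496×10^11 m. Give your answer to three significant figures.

Orbital distance: d = 15.4 AU = 2.304×10^12 m.
Spreading L over a sphere of radius d: S = 2.15×10^26/(4π·2.30×10^12²) = 3.223 W/m².
Effective emission temperature (TOA balance): σT_e⁴ = S(1−α)/4 = 0.2877 W/m² → T_e = 47.46 K.
Surface balance with a leaky layer gives σT_s⁴ = σT_e⁴·2/(2−ε), so T_s = T_e·[2/(2−0.553)]^(1/4) = 51.46 K.
T_s − T_e = 51.46 − 47.46 = 4.000 K.

4.00 K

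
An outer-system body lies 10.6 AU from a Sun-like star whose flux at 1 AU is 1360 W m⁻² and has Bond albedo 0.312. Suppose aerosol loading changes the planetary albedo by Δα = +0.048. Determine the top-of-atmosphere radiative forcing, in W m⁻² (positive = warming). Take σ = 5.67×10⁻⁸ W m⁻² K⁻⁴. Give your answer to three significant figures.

By the inverse-square law, S = 1360/10.6² = 12.10 W m⁻².
TOA radiative forcing: ΔF = −S·Δα/4 = −12.10·(+0.048)/4 = -0.1452 W m⁻².

-0.145 W m⁻²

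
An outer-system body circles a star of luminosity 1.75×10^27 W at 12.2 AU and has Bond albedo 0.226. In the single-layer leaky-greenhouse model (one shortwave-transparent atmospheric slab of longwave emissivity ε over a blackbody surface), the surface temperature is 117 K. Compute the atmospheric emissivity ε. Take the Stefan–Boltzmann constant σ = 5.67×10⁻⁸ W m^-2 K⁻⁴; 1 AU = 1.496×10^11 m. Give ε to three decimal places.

0.477

d = 12.2 × 1.496×10^11 m = 1.825×10^12 m.
S = L/(4πd²) = 41.81 W m^-2.
First, T_e = [41.81·(1−0.226)/(4σ)]^(1/4) = 109.3 K.
Inverting T_s⁴ = 2T_e⁴/(2−ε): (T_e/T_s)⁴ = 0.7614, so ε = 2(1 − 0.7614) = 0.4772.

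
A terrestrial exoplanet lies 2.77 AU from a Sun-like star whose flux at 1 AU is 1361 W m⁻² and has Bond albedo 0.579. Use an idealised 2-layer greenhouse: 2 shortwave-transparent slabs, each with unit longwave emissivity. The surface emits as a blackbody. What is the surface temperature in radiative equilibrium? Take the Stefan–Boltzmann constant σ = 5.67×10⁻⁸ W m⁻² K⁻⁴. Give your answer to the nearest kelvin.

Flux at the orbit: S = 1361/(2.77)² = 177.4 W m⁻².
The effective emission temperature is T_e = [S(1−α)/(4σ)]^¼ = 134.7 K.
For an N-layer opaque stack, T_s⁴ = (N+1)T_e⁴, hence T_s = (3)^(1/4)×134.7 K = 177.3 K.

177 K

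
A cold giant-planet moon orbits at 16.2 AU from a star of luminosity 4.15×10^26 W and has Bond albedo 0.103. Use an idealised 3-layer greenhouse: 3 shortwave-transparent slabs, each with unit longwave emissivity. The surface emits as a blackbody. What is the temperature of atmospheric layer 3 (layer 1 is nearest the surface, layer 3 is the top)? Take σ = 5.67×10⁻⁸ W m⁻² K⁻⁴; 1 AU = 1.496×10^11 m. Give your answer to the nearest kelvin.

69 kelvin

d = 16.2 × 1.496×10^11 m = 2.424×10^12 m.
Flux at the orbit: S = L/(4πd²) = 4.15×10^26/(4π·(2.42×10^12)²) = 5.623 W m⁻².
OLR = S(1−α)/4 = 1.261 W m⁻²; the top layer radiates at T_e = 68.67 K.
The net upward flux σT_e⁴ is constant between every pair of levels, so T_k⁴ = (N+1−k)T_e⁴.
T_3 = (1)^(1/4)·68.67 = 68.67 K.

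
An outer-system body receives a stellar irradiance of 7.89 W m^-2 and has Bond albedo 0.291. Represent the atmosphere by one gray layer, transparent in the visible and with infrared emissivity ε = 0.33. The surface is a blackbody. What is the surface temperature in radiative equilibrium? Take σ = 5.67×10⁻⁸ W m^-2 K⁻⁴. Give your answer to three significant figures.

Effective emission temperature (TOA balance): σT_e⁴ = S(1−α)/4 = 1.399 W m^-2 → T_e = 70.47 K.
Surface balance with a leaky layer gives σT_s⁴ = σT_e⁴·2/(2−ε), so T_s = T_e·[2/(2−0.33)]^(1/4) = 73.72 K.

73.7 kelvin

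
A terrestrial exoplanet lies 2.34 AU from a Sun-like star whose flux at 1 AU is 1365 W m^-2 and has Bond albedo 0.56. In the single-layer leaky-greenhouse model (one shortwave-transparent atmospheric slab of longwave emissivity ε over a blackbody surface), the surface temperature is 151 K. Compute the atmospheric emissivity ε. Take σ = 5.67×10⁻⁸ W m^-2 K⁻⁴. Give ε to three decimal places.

Irradiance scales as 1/d², so S = 1365 W m^-2 × (1/2.34)² = 249.3 W m^-2.
First, T_e = [249.3·(1−0.56)/(4σ)]^(1/4) = 148.3 K.
T_s⁴ = T_e⁴·2/(2−ε) → ε = 2 − 2(T_e/T_s)⁴ = 2 − 2·(148.3/151)⁴ = 0.1395.

0.139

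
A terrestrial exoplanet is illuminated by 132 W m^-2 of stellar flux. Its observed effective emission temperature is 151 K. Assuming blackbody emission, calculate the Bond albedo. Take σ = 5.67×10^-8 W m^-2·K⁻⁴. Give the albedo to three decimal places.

Energy balance: S(1−α)/4 = σT⁴, so 1−α = 4σT⁴/S.
4σT⁴ = 4·5.67×10⁻⁸·(151)⁴ = 117.9 W m^-2.
1−α = 117.9/132.0 = 0.8933, so α = 0.1067.

0.107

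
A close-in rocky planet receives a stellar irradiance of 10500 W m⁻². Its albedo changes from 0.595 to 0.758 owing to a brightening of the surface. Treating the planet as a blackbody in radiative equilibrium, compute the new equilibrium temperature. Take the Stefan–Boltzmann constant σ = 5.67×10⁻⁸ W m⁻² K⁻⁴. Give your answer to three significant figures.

T₂ = [S(1−α₂)/(4σ)]^(1/4) = [10500·0.242/(4σ)]^(1/4) = 325.3 K.

325 K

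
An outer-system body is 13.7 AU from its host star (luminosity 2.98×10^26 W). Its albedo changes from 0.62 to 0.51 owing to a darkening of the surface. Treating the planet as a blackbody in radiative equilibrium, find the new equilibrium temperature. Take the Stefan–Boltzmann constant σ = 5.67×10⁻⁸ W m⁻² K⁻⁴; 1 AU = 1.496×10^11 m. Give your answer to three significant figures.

Orbital distance: d = 13.7 AU = 2.050×10^12 m.
Spreading L over a sphere of radius d: S = 2.98×10^26/(4π·2.05×10^12²) = 5.645 W m⁻².
With the new albedo, S(1−α₂)/4 = 0.6916 W m⁻², so T₂ = 59.10 K.

59.1 K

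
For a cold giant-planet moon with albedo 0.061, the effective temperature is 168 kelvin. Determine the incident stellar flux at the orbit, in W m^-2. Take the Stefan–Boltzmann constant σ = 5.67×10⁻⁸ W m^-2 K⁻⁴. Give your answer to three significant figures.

192 W m^-2

Invert the energy balance for S: S = 4σT⁴/(1−α).
The emitted flux is σT⁴ = 45.17 W m^-2.
So S = 4×45.17/(1−0.061) = 192.4 W m^-2.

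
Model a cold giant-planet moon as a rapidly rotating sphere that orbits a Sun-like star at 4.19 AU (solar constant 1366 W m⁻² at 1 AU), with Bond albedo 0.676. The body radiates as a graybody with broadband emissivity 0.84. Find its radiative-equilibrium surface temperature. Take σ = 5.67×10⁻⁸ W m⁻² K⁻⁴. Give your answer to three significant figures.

By the inverse-square law, S = 1366/4.19² = 77.81 W m⁻².
The planet absorbs (1−α)S over its disc πR² and re-emits over 4πR², so the mean absorbed flux is (1−0.676)·77.81/4 = 6.302 W m⁻².
Radiative balance εσT⁴ = 6.302 gives T = [6.302/(0.84·σ)]^(1/4) = 107.3 K.

107 kelvin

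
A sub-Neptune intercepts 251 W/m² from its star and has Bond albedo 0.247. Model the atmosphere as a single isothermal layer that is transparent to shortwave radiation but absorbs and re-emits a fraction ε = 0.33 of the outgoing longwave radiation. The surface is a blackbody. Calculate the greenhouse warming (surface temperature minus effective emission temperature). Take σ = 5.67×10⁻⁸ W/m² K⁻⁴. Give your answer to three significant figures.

7.83 K

At the top of the atmosphere, σT_e⁴ = S(1−α)/4 = 47.25 W/m², giving T_e = 169.9 K.
The surface balance (absorbed SW + ε·downward IR = σT_s⁴) with T_a⁴ = T_s⁴/2 reduces to T_s = T_e·[2/(2−ε)]^¼ = 177.7 K.
Greenhouse warming: T_s − T_e = 7.835 K.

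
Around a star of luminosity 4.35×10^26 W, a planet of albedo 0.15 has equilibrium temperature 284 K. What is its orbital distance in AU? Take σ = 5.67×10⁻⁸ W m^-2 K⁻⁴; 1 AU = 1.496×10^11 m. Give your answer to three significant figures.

Required flux: S = 4σT⁴/(1−α) = 1736 W m^-2.
S = L/(4πd²) → d = √(L/4πS) = √(4.35×10^26/(4π·1736)) = 1.412×10^11 m = 0.9440 AU.

0.944 AU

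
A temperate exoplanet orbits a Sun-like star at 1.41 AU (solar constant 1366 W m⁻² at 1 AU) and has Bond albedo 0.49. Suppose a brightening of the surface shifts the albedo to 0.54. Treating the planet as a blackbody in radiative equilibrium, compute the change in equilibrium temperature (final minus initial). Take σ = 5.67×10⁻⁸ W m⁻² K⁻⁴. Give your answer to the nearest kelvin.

Flux at the orbit: S = 1366/(1.41)² = 687.1 W m⁻².
Before: T₁ = [687.1·0.51/(4σ)]^(1/4) = 198.3 K.
Final:   T₂ = [S(1−0.54)/(4σ)]^(1/4) = 193.2 K.
Change: 193.2 − 198.3 = -5.049 K.

-5 kelvin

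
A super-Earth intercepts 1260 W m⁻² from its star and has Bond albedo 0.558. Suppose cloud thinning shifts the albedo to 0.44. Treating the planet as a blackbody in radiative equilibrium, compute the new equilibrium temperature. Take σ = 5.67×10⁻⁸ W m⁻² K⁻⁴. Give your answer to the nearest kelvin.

236 K

T₂ = [S(1−α₂)/(4σ)]^(1/4) = [1260·0.56/(4σ)]^(1/4) = 236.2 K.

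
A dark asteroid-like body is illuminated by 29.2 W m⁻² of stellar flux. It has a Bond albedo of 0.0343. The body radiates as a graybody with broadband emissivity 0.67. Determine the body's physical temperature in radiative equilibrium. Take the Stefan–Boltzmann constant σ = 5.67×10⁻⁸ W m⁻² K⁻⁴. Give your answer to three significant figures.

Absorbed flux (global mean): S(1−α)/4 = 29.20·0.966/4 = 7.050 W m⁻².
Equating to εσT⁴ with ε = 0.67: T = (7.050/0.67σ)^(1/4) = 116.7 K.

117 K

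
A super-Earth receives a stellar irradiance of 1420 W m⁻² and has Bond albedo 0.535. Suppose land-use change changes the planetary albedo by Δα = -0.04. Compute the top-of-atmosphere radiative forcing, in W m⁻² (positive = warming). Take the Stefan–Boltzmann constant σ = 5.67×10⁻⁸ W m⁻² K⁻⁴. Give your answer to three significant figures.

14.2 W m⁻²

The change in absorbed flux is Δ[S(1−α)/4] = −SΔα/4 = 14.20 W m⁻².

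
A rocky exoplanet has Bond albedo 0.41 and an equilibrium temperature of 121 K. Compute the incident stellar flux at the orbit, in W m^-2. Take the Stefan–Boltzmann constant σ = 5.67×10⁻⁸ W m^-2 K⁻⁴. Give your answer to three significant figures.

82.4 W m^-2

From S(1−α)/4 = σT⁴: S = 4σT⁴/(1−α).
The emitted flux is σT⁴ = 12.15 W m^-2.
S = 4·12.15/0.59 = 82.40 W m^-2.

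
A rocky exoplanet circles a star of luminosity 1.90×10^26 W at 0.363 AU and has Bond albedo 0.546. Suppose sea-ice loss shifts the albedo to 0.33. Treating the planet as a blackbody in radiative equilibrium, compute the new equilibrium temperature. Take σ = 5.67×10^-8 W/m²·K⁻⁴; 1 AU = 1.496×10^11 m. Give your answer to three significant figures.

351 K

d = 0.363 × 1.496×10^11 m = 5.430×10^10 m.
S = L/(4πd²) = 5127 W/m².
T₂ = [S(1−α₂)/(4σ)]^(1/4) = [5127·0.67/(4σ)]^(1/4) = 350.8 K.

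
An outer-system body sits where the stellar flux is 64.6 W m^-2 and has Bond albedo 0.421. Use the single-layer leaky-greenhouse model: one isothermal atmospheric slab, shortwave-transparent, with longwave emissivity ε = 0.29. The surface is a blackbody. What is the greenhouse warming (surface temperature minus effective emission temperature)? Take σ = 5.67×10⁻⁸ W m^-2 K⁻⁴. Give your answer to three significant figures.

Effective emission temperature (TOA balance): σT_e⁴ = S(1−α)/4 = 9.351 W m^-2 → T_e = 113.3 K.
The surface balance (absorbed SW + ε·downward IR = σT_s⁴) with T_a⁴ = T_s⁴/2 reduces to T_s = T_e·[2/(2−ε)]^¼ = 117.8 K.
Greenhouse warming: T_s − T_e = 4.526 K.

4.53 K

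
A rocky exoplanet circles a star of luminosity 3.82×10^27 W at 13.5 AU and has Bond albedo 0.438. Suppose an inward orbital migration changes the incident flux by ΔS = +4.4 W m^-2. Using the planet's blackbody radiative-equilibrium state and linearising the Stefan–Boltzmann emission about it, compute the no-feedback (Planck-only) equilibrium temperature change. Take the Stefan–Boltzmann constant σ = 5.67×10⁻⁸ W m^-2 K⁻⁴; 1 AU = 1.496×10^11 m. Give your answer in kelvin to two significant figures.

d = 13.5 × 1.496×10^11 m = 2.020×10^12 m.
Flux at the orbit: S = L/(4πd²) = 3.82×10^27/(4π·(2.02×10^12)²) = 74.53 W m^-2.
The baseline emission temperature is T_e = 116.6 K.
TOA radiative forcing: ΔF = (1−α)ΔS/4 = 0.562·(+4.4)/4 = 0.6182 W m^-2.
The Planck feedback parameter is 4σT_e³ = 0.3593 W m^-2/K.
ΔT₀ = ΔF/λ_P = 0.6182/0.3593 = 1.72 K.

1.7 kelvin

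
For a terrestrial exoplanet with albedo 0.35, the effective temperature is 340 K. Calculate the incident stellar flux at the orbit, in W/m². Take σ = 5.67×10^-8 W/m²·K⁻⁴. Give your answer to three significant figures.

4660 W/m²

From S(1−α)/4 = σT⁴: S = 4σT⁴/(1−α).
σT⁴ = 5.67×10⁻⁸·(340)⁴ = 757.7 W/m².
S = 4·757.7/0.65 = 4663 W/m².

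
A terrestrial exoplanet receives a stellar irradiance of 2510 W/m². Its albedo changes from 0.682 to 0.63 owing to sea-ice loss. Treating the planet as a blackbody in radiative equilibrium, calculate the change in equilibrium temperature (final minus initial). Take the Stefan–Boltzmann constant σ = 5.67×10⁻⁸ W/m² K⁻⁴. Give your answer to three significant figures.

Initial: T₁ = [S(1−0.682)/(4σ)]^(1/4) = 243.6 K.
Final:   T₂ = [S(1−0.63)/(4σ)]^(1/4) = 253.0 K.
Change: 253.0 − 243.6 = 9.399 K.

9.40 kelvin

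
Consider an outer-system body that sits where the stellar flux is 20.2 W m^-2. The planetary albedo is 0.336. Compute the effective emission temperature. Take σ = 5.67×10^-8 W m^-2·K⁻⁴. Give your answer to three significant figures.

The planet absorbs (1−α)S over its disc πR² and re-emits over 4πR², so the mean absorbed flux is (1−0.336)·20.20/4 = 3.353 W m^-2.
Set σT⁴ = 3.353 → T = (3.353/σ)^(1/4) = 87.69 K.

87.7 K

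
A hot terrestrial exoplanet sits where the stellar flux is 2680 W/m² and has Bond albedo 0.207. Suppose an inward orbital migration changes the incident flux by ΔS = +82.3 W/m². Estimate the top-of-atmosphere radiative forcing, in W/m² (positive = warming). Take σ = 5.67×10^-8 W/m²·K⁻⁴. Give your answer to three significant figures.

16.3 W/m²

Only a fraction (1−α) is absorbed and it's spread over 4πR², so ΔF = (1−α)ΔS/4 = 16.32 W/m².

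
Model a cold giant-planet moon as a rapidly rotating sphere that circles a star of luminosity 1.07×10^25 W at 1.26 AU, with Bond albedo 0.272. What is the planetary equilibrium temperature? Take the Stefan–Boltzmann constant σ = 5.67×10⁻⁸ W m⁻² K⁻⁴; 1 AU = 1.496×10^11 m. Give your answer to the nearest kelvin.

d = 1.26 × 1.496×10^11 m = 1.885×10^11 m.
S = L/(4πd²) = 23.96 W m⁻².
Absorbed flux (global mean): S(1−α)/4 = 23.96·0.728/4 = 4.362 W m⁻².
In equilibrium σT⁴ equals this, so T = 93.65 K.

94 K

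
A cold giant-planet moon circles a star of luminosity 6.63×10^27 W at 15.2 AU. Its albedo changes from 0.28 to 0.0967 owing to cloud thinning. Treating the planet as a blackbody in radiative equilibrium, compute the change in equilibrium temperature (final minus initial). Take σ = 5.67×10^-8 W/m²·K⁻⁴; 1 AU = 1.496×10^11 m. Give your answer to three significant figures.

d = 15.2 × 1.496×10^11 m = 2.274×10^12 m.
S = L/(4πd²) = 102.0 W/m².
Initial: T₁ = [S(1−0.28)/(4σ)]^(1/4) = 134.2 K.
After:  T₂ = [102.0·0.903/(4σ)]^(1/4) = 142.0 K.
ΔT = T₂ − T₁ = 7.827 K.

7.83 kelvin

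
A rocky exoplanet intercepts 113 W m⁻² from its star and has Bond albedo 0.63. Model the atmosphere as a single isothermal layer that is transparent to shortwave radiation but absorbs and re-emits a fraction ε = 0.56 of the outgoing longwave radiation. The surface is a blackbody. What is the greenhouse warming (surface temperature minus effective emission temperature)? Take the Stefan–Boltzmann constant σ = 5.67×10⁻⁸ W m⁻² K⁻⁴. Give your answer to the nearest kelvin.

10 K

The planet radiates to space at T_e = [S(1−α)/(4σ)]^(1/4) = 116.5 K.
For a single slab of emissivity ε, T_s⁴ = 2T_e⁴/(2−ε); thus T_s = 116.5·(1.389)^(1/4) = 126.5 K.
Greenhouse warming: T_s − T_e = 9.973 K.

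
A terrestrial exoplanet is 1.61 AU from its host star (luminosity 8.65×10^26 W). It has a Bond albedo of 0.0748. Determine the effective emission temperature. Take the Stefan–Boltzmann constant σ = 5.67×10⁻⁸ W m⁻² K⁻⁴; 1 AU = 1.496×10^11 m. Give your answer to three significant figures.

Orbital distance: d = 1.61 AU = 2.409×10^11 m.
Flux at the orbit: S = L/(4πd²) = 8.65×10^26/(4π·(2.41×10^11)²) = 1187 W m⁻².
Absorbed flux (global mean): S(1−α)/4 = 1187·0.925/4 = 274.5 W m⁻².
Set σT⁴ = 274.5 → T = (274.5/σ)^(1/4) = 263.8 K.

264 K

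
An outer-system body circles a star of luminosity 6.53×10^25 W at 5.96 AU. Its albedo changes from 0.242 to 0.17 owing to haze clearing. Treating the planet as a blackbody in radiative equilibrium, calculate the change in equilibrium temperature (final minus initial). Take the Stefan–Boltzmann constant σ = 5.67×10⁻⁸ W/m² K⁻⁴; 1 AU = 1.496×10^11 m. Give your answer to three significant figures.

d = 5.96 × 1.496×10^11 m = 8.916×10^11 m.
S = L/(4πd²) = 6.537 W/m².
Initial: T₁ = [S(1−0.242)/(4σ)]^(1/4) = 68.37 K.
After:  T₂ = [6.537·0.83/(4σ)]^(1/4) = 69.94 K.
Change: 69.94 − 68.37 = 1.569 K.

1.57 kelvin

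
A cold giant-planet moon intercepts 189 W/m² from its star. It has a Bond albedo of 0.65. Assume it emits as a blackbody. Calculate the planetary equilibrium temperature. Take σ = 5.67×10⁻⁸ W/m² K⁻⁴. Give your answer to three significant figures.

131 K

The planet absorbs (1−α)S over its disc πR² and re-emits over 4πR², so the mean absorbed flux is (1−0.65)·189.0/4 = 16.54 W/m².
Set σT⁴ = 16.54 → T = (16.54/σ)^(1/4) = 130.7 K.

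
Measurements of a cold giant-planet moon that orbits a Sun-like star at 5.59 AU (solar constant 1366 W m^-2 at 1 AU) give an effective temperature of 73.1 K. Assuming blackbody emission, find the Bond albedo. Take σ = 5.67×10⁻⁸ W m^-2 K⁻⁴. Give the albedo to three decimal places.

0.852

By the inverse-square law, S = 1366/5.59² = 43.71 W m^-2.
From σT⁴ = S(1−α)/4 we invert for α: 1−α = 4σT⁴/S.
4σT⁴ = 4·5.67×10⁻⁸·(73.1)⁴ = 6.476 W m^-2.
1−α = 6.476/43.71 = 0.1481, so α = 0.8519.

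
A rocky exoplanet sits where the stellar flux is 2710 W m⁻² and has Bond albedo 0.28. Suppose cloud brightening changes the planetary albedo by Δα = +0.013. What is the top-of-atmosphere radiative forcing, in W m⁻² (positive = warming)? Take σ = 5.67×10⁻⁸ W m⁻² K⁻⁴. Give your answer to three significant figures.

-8.81 W m⁻²

ΔF = −(S/4)Δα = −(2710/4)×(+0.013) = -8.807 W m⁻².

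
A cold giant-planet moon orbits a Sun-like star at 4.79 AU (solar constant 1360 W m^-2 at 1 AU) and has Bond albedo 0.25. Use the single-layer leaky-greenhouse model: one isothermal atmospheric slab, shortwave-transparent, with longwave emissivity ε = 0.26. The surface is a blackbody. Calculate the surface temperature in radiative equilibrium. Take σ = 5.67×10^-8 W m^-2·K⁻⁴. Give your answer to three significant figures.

123 K

Irradiance scales as 1/d², so S = 1360 W m^-2 × (1/4.79)² = 59.27 W m^-2.
The planet radiates to space at T_e = [S(1−α)/(4σ)]^(1/4) = 118.3 K.
For a single slab of emissivity ε, T_s⁴ = 2T_e⁴/(2−ε); thus T_s = 118.3·(1.149)^(1/4) = 122.5 K.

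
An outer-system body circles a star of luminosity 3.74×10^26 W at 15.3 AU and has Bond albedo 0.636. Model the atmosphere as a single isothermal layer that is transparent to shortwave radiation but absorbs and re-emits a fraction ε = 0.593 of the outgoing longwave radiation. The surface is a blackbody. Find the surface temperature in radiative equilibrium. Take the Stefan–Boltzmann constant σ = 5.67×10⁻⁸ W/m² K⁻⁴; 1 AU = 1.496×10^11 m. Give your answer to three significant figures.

60.0 K

d = 15.3 × 1.496×10^11 m = 2.289×10^12 m.
Spreading L over a sphere of radius d: S = 3.74×10^26/(4π·2.29×10^12²) = 5.681 W/m².
Effective emission temperature (TOA balance): σT_e⁴ = S(1−α)/4 = 0.5170 W/m² → T_e = 54.95 K.
The surface balance (absorbed SW + ε·downward IR = σT_s⁴) with T_a⁴ = T_s⁴/2 reduces to T_s = T_e·[2/(2−ε)]^¼ = 60.00 K.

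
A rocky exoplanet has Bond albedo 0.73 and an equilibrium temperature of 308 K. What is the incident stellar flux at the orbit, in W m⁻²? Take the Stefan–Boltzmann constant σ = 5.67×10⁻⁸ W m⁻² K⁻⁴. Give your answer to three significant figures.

Invert the energy balance for S: S = 4σT⁴/(1−α).
σT⁴ = 5.67×10⁻⁸·(308)⁴ = 510.3 W m⁻².
So S = 4×510.3/(1−0.73) = 7559 W m⁻².

7560 W m⁻²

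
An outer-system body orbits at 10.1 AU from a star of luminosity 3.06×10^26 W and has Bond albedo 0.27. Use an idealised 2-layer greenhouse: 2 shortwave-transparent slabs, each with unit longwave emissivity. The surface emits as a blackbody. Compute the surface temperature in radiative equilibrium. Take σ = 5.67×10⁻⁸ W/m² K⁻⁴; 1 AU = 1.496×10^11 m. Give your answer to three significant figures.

101 K

d = 10.1 × 1.496×10^11 m = 1.511×10^12 m.
S = L/(4πd²) = 10.67 W/m².
The effective emission temperature is T_e = [S(1−α)/(4σ)]^¼ = 76.55 K.
For an N-layer opaque stack, T_s⁴ = (N+1)T_e⁴, hence T_s = (3)^(1/4)×76.55 K = 100.7 K.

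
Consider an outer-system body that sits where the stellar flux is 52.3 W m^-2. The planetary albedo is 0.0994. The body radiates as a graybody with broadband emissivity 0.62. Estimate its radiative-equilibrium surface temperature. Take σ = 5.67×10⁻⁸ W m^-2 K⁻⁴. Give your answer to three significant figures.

135 kelvin

The planet absorbs (1−α)S over its disc πR² and re-emits over 4πR², so the mean absorbed flux is (1−0.0994)·52.30/4 = 11.78 W m^-2.
Radiative balance εσT⁴ = 11.78 gives T = [11.78/(0.62·σ)]^(1/4) = 135.3 K.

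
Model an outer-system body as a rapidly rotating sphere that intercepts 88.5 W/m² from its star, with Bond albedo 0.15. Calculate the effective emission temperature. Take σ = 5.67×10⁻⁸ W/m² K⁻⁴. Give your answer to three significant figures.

Averaging over the sphere, the absorbed flux is S(1−α)/4 = 18.81 W/m².
Set σT⁴ = 18.81 → T = (18.81/σ)^(1/4) = 135.0 K.

135 kelvin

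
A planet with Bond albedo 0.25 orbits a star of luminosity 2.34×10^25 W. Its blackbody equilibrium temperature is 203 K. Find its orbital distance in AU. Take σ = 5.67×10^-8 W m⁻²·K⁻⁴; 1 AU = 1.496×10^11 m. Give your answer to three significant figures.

0.403 AU

Energy balance gives S = 4σT⁴/(1−α) = 513.5 W m⁻².
From L = 4πd²S, d = √(2.34×10^25/(4π·513.5)) = 6.022×10^10 m = 0.4025 AU.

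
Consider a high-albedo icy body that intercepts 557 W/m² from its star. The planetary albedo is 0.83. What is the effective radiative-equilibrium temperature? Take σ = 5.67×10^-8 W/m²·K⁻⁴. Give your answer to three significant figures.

143 K

The planet absorbs (1−α)S over its disc πR² and re-emits over 4πR², so the mean absorbed flux is (1−0.83)·557.0/4 = 23.67 W/m².
Balancing against σT⁴: T = (23.67/5.67×10⁻⁸)^(1/4) = 142.9 K.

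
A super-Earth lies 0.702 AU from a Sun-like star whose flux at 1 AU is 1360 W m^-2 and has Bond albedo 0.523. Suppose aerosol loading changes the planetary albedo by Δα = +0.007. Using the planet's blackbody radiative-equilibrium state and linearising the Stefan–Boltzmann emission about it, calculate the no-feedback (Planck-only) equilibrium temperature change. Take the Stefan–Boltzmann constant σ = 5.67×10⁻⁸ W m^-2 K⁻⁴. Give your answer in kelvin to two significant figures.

-1.0 K

Irradiance scales as 1/d², so S = 1360 W m^-2 × (1/0.702)² = 2760 W m^-2.
The baseline emission temperature is T_e = 276.0 K.
TOA radiative forcing: ΔF = −S·Δα/4 = −2760·(+0.007)/4 = -4.830 W m^-2.
Linearising σT⁴ gives d(σT⁴)/dT = 4σT_e³ = 4.769 W m^-2 per K.
ΔT₀ = ΔF/λ_P = -4.830/4.769 = -1.01 K.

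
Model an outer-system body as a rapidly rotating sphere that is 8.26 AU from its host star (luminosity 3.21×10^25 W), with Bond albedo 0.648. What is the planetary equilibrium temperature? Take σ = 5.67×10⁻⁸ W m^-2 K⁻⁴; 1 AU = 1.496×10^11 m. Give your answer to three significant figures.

40.1 K

Orbital distance: d = 8.26 AU = 1.236×10^12 m.
Spreading L over a sphere of radius d: S = 3.21×10^25/(4π·1.24×10^12²) = 1.673 W m^-2.
Averaging over the sphere, the absorbed flux is S(1−α)/4 = 0.1472 W m^-2.
Set σT⁴ = 0.1472 → T = (0.1472/σ)^(1/4) = 40.14 K.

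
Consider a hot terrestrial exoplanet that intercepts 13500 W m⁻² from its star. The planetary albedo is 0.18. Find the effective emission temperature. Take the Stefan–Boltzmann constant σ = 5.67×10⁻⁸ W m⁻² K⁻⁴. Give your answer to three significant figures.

470 kelvin

Absorbed flux (global mean): S(1−α)/4 = 13500·0.82/4 = 2768 W m⁻².
Set σT⁴ = 2768 → T = (2768/σ)^(1/4) = 470.0 K.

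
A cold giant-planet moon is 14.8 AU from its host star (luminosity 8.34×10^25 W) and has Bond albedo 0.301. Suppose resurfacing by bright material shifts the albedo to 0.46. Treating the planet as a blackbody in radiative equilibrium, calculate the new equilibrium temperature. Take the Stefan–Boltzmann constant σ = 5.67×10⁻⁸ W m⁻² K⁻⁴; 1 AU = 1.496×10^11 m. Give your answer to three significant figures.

Orbital distance: d = 14.8 AU = 2.214×10^12 m.
S = L/(4πd²) = 1.354 W m⁻².
T₂ = [S(1−α₂)/(4σ)]^(1/4) = [1.354·0.54/(4σ)]^(1/4) = 42.37 K.

42.4 kelvin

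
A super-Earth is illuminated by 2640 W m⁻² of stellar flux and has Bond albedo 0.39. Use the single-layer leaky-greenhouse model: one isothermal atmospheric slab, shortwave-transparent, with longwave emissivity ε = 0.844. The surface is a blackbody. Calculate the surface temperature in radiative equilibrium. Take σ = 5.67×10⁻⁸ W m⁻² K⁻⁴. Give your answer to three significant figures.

333 K

Effective emission temperature (TOA balance): σT_e⁴ = S(1−α)/4 = 402.6 W m⁻² → T_e = 290.3 K.
For a single slab of emissivity ε, T_s⁴ = 2T_e⁴/(2−ε); thus T_s = 290.3·(1.73)^(1/4) = 332.9 K.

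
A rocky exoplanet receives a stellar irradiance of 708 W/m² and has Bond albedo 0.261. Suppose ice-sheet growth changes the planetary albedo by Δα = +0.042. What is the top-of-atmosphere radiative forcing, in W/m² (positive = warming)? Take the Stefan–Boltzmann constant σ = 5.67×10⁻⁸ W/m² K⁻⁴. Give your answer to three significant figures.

TOA radiative forcing: ΔF = −S·Δα/4 = −708.0·(+0.042)/4 = -7.434 W/m².

-7.43 W/m²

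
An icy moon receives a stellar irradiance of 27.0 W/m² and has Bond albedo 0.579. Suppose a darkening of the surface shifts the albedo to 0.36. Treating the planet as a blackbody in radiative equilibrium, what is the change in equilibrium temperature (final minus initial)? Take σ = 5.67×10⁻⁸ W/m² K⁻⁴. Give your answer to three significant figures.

9.29 K

Before: T₁ = [27.00·0.421/(4σ)]^(1/4) = 84.14 K.
Final:   T₂ = [S(1−0.36)/(4σ)]^(1/4) = 93.43 K.
ΔT = T₂ − T₁ = 9.288 K.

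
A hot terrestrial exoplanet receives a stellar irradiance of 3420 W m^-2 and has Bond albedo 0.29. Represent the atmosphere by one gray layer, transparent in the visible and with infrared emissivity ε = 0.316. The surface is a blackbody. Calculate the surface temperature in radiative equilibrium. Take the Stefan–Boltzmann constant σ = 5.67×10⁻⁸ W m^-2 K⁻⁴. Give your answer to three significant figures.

336 K

The planet radiates to space at T_e = [S(1−α)/(4σ)]^(1/4) = 321.7 K.
For a single slab of emissivity ε, T_s⁴ = 2T_e⁴/(2−ε); thus T_s = 321.7·(1.188)^(1/4) = 335.8 K.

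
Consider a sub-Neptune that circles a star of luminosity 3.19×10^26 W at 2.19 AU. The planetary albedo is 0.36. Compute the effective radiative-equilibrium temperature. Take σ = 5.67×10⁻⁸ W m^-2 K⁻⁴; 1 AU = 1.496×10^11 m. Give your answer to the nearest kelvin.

Orbital distance: d = 2.19 AU = 3.276×10^11 m.
Flux at the orbit: S = L/(4πd²) = 3.19×10^26/(4π·(3.28×10^11)²) = 236.5 W m^-2.
The planet absorbs (1−α)S over its disc πR² and re-emits over 4πR², so the mean absorbed flux is (1−0.36)·236.5/4 = 37.84 W m^-2.
Set σT⁴ = 37.84 → T = (37.84/σ)^(1/4) = 160.7 K.

161 K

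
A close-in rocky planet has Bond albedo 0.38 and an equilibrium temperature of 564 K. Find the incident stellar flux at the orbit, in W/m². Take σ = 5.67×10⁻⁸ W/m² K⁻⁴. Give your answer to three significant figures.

37000 W/m²

From S(1−α)/4 = σT⁴: S = 4σT⁴/(1−α).
σT⁴ = 5.67×10⁻⁸·(564)⁴ = 5737 W/m².
S = 4·5737/0.62 = 37010 W/m².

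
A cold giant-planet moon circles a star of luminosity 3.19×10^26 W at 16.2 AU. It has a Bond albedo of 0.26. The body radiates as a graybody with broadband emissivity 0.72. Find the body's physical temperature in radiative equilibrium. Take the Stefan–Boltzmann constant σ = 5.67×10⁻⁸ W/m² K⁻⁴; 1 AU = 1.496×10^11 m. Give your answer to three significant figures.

d = 16.2 × 1.496×10^11 m = 2.424×10^12 m.
Spreading L over a sphere of radius d: S = 3.19×10^26/(4π·2.42×10^12²) = 4.322 W/m².
The planet absorbs (1−α)S over its disc πR² and re-emits over 4πR², so the mean absorbed flux is (1−0.26)·4.322/4 = 0.7996 W/m².
Radiative balance εσT⁴ = 0.7996 gives T = [0.7996/(0.72·σ)]^(1/4) = 66.53 K.

66.5 kelvin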